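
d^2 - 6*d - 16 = (d - 8)*(d + 2)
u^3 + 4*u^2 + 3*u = u*(u + 1)*(u + 3)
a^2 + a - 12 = (a - 3)*(a + 4)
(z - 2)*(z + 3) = z^2 + z - 6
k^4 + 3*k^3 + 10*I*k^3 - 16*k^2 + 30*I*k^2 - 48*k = k*(k + 3)*(k + 2*I)*(k + 8*I)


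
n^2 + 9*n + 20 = (n + 4)*(n + 5)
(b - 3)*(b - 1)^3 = b^4 - 6*b^3 + 12*b^2 - 10*b + 3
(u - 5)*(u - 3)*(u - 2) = u^3 - 10*u^2 + 31*u - 30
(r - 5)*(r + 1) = r^2 - 4*r - 5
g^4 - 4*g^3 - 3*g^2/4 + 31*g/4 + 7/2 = (g - 7/2)*(g - 2)*(g + 1/2)*(g + 1)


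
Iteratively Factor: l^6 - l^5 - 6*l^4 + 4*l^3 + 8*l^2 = (l - 2)*(l^5 + l^4 - 4*l^3 - 4*l^2) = (l - 2)^2*(l^4 + 3*l^3 + 2*l^2) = (l - 2)^2*(l + 1)*(l^3 + 2*l^2) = l*(l - 2)^2*(l + 1)*(l^2 + 2*l) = l^2*(l - 2)^2*(l + 1)*(l + 2)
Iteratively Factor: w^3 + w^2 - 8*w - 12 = (w + 2)*(w^2 - w - 6) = (w - 3)*(w + 2)*(w + 2)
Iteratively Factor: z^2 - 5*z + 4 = (z - 4)*(z - 1)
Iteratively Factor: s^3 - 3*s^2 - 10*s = (s)*(s^2 - 3*s - 10) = s*(s - 5)*(s + 2)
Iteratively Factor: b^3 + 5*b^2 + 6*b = (b + 3)*(b^2 + 2*b) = (b + 2)*(b + 3)*(b)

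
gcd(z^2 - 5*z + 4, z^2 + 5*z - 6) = z - 1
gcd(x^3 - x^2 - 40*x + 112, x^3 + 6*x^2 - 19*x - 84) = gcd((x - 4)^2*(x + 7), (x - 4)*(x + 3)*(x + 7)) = x^2 + 3*x - 28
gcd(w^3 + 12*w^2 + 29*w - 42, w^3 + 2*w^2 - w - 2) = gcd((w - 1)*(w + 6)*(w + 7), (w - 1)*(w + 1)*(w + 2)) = w - 1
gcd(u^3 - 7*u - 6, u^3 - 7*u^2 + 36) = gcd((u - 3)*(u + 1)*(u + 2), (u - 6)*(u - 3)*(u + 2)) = u^2 - u - 6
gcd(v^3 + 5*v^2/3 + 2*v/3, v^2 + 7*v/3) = v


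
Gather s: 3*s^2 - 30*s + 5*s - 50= 3*s^2 - 25*s - 50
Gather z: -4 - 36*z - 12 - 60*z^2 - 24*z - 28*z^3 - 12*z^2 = -28*z^3 - 72*z^2 - 60*z - 16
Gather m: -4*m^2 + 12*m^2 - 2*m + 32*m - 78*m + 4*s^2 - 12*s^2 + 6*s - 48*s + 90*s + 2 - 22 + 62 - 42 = 8*m^2 - 48*m - 8*s^2 + 48*s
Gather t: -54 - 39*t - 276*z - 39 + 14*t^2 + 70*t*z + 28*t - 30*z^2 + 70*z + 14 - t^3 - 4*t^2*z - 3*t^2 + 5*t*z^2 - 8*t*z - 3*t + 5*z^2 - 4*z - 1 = -t^3 + t^2*(11 - 4*z) + t*(5*z^2 + 62*z - 14) - 25*z^2 - 210*z - 80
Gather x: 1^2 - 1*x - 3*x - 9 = -4*x - 8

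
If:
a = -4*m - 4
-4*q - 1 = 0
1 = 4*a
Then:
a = 1/4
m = -17/16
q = -1/4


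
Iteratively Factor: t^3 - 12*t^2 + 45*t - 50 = (t - 2)*(t^2 - 10*t + 25) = (t - 5)*(t - 2)*(t - 5)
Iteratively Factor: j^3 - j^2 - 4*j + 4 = (j + 2)*(j^2 - 3*j + 2) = (j - 2)*(j + 2)*(j - 1)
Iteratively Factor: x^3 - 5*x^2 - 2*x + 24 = (x - 4)*(x^2 - x - 6) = (x - 4)*(x - 3)*(x + 2)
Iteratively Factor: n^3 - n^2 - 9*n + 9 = (n + 3)*(n^2 - 4*n + 3) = (n - 3)*(n + 3)*(n - 1)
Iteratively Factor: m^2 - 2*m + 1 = (m - 1)*(m - 1)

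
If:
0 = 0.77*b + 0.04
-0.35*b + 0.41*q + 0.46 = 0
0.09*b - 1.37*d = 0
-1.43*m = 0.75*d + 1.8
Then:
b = -0.05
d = -0.00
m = -1.26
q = -1.17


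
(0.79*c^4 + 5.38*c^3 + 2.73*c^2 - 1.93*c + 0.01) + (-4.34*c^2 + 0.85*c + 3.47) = 0.79*c^4 + 5.38*c^3 - 1.61*c^2 - 1.08*c + 3.48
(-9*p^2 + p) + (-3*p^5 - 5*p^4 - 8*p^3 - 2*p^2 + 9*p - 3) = -3*p^5 - 5*p^4 - 8*p^3 - 11*p^2 + 10*p - 3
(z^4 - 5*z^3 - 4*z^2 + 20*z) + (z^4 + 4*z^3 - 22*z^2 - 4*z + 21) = 2*z^4 - z^3 - 26*z^2 + 16*z + 21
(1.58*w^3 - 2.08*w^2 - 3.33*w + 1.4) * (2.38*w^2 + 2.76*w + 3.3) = 3.7604*w^5 - 0.5896*w^4 - 8.4522*w^3 - 12.7228*w^2 - 7.125*w + 4.62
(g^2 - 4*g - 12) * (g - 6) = g^3 - 10*g^2 + 12*g + 72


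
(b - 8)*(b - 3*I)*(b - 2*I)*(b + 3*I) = b^4 - 8*b^3 - 2*I*b^3 + 9*b^2 + 16*I*b^2 - 72*b - 18*I*b + 144*I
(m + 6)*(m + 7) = m^2 + 13*m + 42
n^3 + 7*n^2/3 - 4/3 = (n - 2/3)*(n + 1)*(n + 2)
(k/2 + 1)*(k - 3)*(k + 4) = k^3/2 + 3*k^2/2 - 5*k - 12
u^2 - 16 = (u - 4)*(u + 4)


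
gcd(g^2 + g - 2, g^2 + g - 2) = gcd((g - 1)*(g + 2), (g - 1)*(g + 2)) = g^2 + g - 2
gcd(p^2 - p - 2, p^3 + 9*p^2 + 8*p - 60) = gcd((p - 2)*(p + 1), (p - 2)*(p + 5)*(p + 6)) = p - 2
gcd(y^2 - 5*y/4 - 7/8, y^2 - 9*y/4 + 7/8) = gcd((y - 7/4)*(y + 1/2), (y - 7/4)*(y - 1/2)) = y - 7/4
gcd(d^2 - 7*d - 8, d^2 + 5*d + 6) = 1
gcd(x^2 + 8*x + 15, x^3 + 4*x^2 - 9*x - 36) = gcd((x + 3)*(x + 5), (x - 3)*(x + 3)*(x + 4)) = x + 3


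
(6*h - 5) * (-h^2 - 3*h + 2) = -6*h^3 - 13*h^2 + 27*h - 10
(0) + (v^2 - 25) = v^2 - 25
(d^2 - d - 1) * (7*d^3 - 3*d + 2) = 7*d^5 - 7*d^4 - 10*d^3 + 5*d^2 + d - 2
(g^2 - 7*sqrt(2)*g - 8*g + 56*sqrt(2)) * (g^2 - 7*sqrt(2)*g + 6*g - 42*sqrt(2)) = g^4 - 14*sqrt(2)*g^3 - 2*g^3 + 28*sqrt(2)*g^2 + 50*g^2 - 196*g + 672*sqrt(2)*g - 4704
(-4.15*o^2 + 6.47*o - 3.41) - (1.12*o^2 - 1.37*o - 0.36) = -5.27*o^2 + 7.84*o - 3.05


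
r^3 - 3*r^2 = r^2*(r - 3)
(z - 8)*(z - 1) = z^2 - 9*z + 8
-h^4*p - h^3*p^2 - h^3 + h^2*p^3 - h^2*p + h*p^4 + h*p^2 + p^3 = (-h + p)*(h + p)^2*(h*p + 1)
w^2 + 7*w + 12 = (w + 3)*(w + 4)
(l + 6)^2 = l^2 + 12*l + 36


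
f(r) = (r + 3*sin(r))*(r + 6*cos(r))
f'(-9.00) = -10.47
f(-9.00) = 148.09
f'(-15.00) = -58.07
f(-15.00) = 331.53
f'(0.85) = 3.45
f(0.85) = 14.93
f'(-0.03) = 23.72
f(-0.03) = -0.72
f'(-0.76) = -3.12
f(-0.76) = -10.15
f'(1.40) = -17.75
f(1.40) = 10.54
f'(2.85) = 2.74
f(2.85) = -10.75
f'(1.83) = -22.63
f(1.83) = 1.38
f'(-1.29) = -27.54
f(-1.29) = -1.56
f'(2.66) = -2.80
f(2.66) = -10.76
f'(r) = (1 - 6*sin(r))*(r + 3*sin(r)) + (r + 6*cos(r))*(3*cos(r) + 1) = -(r + 3*sin(r))*(6*sin(r) - 1) + (r + 6*cos(r))*(3*cos(r) + 1)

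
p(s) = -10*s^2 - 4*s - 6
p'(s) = -20*s - 4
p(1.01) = -20.24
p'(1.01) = -24.20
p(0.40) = -9.20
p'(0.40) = -12.00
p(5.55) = -336.22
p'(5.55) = -115.00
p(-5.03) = -238.89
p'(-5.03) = 96.60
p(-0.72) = -8.30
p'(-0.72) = 10.40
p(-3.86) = -139.56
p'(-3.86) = 73.20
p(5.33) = -311.41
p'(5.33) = -110.60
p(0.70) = -13.70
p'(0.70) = -18.00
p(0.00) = -6.00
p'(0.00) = -4.00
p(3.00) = -108.00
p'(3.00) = -64.00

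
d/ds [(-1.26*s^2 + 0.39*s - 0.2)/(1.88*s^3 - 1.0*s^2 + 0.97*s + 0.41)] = (2.3688*s^4 - 1.4664*s^3 + 0.2958*s^2 - 1.4332*s + 0.3539)/(3.5344*s^6 - 3.76*s^5 + 4.6472*s^4 - 0.3984*s^3 + 0.1209*s^2 + 0.7954*s + 0.1681)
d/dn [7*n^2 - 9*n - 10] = 14*n - 9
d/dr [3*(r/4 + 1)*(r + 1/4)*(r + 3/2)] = 9*r^2/4 + 69*r/8 + 177/32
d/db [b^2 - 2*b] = 2*b - 2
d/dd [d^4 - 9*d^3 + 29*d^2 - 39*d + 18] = 4*d^3 - 27*d^2 + 58*d - 39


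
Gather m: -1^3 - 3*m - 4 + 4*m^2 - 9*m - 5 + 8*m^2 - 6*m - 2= 12*m^2 - 18*m - 12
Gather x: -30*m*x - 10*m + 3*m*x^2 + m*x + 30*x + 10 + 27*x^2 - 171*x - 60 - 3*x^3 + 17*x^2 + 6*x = -10*m - 3*x^3 + x^2*(3*m + 44) + x*(-29*m - 135) - 50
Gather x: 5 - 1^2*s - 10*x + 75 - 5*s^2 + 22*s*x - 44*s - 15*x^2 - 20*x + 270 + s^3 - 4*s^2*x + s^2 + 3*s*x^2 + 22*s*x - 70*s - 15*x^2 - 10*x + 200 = s^3 - 4*s^2 - 115*s + x^2*(3*s - 30) + x*(-4*s^2 + 44*s - 40) + 550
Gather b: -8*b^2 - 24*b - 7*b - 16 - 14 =-8*b^2 - 31*b - 30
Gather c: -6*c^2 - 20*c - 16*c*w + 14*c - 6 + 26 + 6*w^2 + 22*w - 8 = -6*c^2 + c*(-16*w - 6) + 6*w^2 + 22*w + 12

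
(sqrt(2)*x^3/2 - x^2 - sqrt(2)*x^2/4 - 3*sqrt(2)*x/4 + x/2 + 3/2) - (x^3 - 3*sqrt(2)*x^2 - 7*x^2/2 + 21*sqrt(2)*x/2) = -x^3 + sqrt(2)*x^3/2 + 5*x^2/2 + 11*sqrt(2)*x^2/4 - 45*sqrt(2)*x/4 + x/2 + 3/2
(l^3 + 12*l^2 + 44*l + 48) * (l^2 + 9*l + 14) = l^5 + 21*l^4 + 166*l^3 + 612*l^2 + 1048*l + 672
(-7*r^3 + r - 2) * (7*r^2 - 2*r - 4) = -49*r^5 + 14*r^4 + 35*r^3 - 16*r^2 + 8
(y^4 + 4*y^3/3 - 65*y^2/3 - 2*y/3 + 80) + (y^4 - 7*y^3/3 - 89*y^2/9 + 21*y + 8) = 2*y^4 - y^3 - 284*y^2/9 + 61*y/3 + 88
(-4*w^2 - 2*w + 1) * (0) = 0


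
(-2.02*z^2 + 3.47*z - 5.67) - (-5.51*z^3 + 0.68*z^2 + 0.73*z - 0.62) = 5.51*z^3 - 2.7*z^2 + 2.74*z - 5.05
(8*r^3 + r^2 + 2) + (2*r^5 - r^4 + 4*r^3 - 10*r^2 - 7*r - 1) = 2*r^5 - r^4 + 12*r^3 - 9*r^2 - 7*r + 1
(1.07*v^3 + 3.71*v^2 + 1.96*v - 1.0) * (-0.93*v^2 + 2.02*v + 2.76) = -0.9951*v^5 - 1.2889*v^4 + 8.6246*v^3 + 15.1288*v^2 + 3.3896*v - 2.76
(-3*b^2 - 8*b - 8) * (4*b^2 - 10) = -12*b^4 - 32*b^3 - 2*b^2 + 80*b + 80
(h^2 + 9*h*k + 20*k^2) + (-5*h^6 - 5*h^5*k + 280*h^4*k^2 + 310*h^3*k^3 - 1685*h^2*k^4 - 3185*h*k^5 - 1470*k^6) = -5*h^6 - 5*h^5*k + 280*h^4*k^2 + 310*h^3*k^3 - 1685*h^2*k^4 + h^2 - 3185*h*k^5 + 9*h*k - 1470*k^6 + 20*k^2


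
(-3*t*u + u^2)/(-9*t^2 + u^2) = u/(3*t + u)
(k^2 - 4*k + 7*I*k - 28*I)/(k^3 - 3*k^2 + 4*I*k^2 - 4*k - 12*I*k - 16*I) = (k + 7*I)/(k^2 + k*(1 + 4*I) + 4*I)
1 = 1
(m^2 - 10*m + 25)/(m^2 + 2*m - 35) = (m - 5)/(m + 7)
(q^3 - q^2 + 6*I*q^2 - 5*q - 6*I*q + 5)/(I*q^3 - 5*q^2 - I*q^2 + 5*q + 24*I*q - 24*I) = (-I*q^2 + 6*q + 5*I)/(q^2 + 5*I*q + 24)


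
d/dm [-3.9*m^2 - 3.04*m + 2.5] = -7.8*m - 3.04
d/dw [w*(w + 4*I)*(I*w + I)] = 3*I*w^2 + 2*w*(-4 + I) - 4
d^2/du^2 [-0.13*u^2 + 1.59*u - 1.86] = -0.260000000000000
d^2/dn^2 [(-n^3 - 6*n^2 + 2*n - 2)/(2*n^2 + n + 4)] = 18*(3*n^3 + 12*n^2 - 12*n - 10)/(8*n^6 + 12*n^5 + 54*n^4 + 49*n^3 + 108*n^2 + 48*n + 64)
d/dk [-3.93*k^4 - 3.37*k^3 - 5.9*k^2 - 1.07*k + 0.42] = -15.72*k^3 - 10.11*k^2 - 11.8*k - 1.07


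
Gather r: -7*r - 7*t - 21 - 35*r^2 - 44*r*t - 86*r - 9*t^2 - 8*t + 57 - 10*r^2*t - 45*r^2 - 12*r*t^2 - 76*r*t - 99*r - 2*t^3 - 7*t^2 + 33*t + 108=r^2*(-10*t - 80) + r*(-12*t^2 - 120*t - 192) - 2*t^3 - 16*t^2 + 18*t + 144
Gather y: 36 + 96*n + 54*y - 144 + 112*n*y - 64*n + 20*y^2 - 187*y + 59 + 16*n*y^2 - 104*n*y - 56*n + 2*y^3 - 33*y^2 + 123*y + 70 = -24*n + 2*y^3 + y^2*(16*n - 13) + y*(8*n - 10) + 21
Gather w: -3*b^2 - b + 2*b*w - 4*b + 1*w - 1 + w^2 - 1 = -3*b^2 - 5*b + w^2 + w*(2*b + 1) - 2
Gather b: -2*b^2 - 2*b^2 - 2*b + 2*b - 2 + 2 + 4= 4 - 4*b^2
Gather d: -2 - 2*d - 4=-2*d - 6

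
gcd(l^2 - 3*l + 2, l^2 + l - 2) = l - 1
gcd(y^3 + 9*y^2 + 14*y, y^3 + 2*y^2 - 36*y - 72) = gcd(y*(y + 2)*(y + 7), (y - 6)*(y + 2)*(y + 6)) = y + 2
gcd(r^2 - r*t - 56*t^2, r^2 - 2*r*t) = 1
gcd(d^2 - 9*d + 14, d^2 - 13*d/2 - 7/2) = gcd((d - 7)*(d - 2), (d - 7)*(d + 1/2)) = d - 7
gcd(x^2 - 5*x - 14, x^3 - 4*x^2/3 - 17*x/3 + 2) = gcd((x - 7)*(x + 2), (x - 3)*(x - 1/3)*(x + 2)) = x + 2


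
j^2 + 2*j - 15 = (j - 3)*(j + 5)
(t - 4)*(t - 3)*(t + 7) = t^3 - 37*t + 84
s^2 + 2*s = s*(s + 2)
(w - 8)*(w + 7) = w^2 - w - 56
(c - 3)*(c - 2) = c^2 - 5*c + 6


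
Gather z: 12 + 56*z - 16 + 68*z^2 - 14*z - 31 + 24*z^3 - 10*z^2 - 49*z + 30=24*z^3 + 58*z^2 - 7*z - 5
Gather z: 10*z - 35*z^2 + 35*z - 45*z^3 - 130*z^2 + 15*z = -45*z^3 - 165*z^2 + 60*z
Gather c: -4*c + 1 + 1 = 2 - 4*c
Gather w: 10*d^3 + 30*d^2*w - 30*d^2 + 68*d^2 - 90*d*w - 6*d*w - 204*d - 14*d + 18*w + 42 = 10*d^3 + 38*d^2 - 218*d + w*(30*d^2 - 96*d + 18) + 42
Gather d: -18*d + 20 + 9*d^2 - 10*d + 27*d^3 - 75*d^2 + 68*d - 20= 27*d^3 - 66*d^2 + 40*d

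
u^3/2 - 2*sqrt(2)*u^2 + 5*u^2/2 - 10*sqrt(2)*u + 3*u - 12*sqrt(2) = (u/2 + 1)*(u + 3)*(u - 4*sqrt(2))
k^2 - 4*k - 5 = (k - 5)*(k + 1)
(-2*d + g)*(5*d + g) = -10*d^2 + 3*d*g + g^2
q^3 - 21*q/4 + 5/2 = (q - 2)*(q - 1/2)*(q + 5/2)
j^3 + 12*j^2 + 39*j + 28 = (j + 1)*(j + 4)*(j + 7)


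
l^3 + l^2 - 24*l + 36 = (l - 3)*(l - 2)*(l + 6)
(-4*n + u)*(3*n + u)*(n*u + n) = -12*n^3*u - 12*n^3 - n^2*u^2 - n^2*u + n*u^3 + n*u^2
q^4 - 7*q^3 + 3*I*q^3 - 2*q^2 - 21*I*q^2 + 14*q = q*(q - 7)*(q + I)*(q + 2*I)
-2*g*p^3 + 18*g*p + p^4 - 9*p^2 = p*(-2*g + p)*(p - 3)*(p + 3)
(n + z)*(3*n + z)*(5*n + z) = 15*n^3 + 23*n^2*z + 9*n*z^2 + z^3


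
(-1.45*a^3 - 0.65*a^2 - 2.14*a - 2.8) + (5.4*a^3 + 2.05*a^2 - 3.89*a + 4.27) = 3.95*a^3 + 1.4*a^2 - 6.03*a + 1.47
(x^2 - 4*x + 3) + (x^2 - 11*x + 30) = 2*x^2 - 15*x + 33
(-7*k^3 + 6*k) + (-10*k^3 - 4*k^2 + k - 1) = -17*k^3 - 4*k^2 + 7*k - 1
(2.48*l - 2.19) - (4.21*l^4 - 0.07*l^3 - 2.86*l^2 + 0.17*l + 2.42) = -4.21*l^4 + 0.07*l^3 + 2.86*l^2 + 2.31*l - 4.61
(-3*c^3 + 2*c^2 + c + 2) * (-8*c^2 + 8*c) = 24*c^5 - 40*c^4 + 8*c^3 - 8*c^2 + 16*c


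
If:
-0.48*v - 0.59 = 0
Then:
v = -1.23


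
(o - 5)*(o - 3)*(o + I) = o^3 - 8*o^2 + I*o^2 + 15*o - 8*I*o + 15*I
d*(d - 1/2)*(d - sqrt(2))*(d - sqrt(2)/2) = d^4 - 3*sqrt(2)*d^3/2 - d^3/2 + d^2 + 3*sqrt(2)*d^2/4 - d/2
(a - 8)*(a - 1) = a^2 - 9*a + 8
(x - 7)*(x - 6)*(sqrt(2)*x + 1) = sqrt(2)*x^3 - 13*sqrt(2)*x^2 + x^2 - 13*x + 42*sqrt(2)*x + 42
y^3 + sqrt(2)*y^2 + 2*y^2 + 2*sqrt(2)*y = y*(y + 2)*(y + sqrt(2))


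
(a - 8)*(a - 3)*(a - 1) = a^3 - 12*a^2 + 35*a - 24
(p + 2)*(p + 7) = p^2 + 9*p + 14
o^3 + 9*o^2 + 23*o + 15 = (o + 1)*(o + 3)*(o + 5)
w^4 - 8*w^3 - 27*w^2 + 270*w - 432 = (w - 8)*(w - 3)^2*(w + 6)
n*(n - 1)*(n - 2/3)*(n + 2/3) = n^4 - n^3 - 4*n^2/9 + 4*n/9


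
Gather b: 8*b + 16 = 8*b + 16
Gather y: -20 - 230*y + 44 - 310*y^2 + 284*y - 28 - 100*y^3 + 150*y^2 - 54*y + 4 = -100*y^3 - 160*y^2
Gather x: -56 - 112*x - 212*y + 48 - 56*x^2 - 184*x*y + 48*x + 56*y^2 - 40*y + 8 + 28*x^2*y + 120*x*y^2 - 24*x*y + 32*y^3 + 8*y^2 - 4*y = x^2*(28*y - 56) + x*(120*y^2 - 208*y - 64) + 32*y^3 + 64*y^2 - 256*y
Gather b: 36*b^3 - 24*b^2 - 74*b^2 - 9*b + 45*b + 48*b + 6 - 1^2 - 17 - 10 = 36*b^3 - 98*b^2 + 84*b - 22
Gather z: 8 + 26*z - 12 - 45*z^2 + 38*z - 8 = -45*z^2 + 64*z - 12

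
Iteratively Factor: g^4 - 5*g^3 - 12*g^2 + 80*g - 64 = (g - 4)*(g^3 - g^2 - 16*g + 16) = (g - 4)^2*(g^2 + 3*g - 4) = (g - 4)^2*(g + 4)*(g - 1)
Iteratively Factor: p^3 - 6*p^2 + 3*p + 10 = (p - 2)*(p^2 - 4*p - 5) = (p - 5)*(p - 2)*(p + 1)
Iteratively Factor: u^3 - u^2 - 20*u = (u + 4)*(u^2 - 5*u) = (u - 5)*(u + 4)*(u)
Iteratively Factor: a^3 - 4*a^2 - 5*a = (a + 1)*(a^2 - 5*a) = a*(a + 1)*(a - 5)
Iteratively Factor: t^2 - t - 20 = (t + 4)*(t - 5)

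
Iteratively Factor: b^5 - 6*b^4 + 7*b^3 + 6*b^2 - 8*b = (b)*(b^4 - 6*b^3 + 7*b^2 + 6*b - 8) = b*(b - 2)*(b^3 - 4*b^2 - b + 4) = b*(b - 4)*(b - 2)*(b^2 - 1) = b*(b - 4)*(b - 2)*(b - 1)*(b + 1)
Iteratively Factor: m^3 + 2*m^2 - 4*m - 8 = (m + 2)*(m^2 - 4) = (m + 2)^2*(m - 2)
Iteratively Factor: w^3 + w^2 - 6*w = (w + 3)*(w^2 - 2*w) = (w - 2)*(w + 3)*(w)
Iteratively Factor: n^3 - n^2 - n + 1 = (n + 1)*(n^2 - 2*n + 1) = (n - 1)*(n + 1)*(n - 1)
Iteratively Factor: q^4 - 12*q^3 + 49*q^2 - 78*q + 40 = (q - 2)*(q^3 - 10*q^2 + 29*q - 20) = (q - 5)*(q - 2)*(q^2 - 5*q + 4) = (q - 5)*(q - 4)*(q - 2)*(q - 1)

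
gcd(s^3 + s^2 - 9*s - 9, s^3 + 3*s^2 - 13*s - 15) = s^2 - 2*s - 3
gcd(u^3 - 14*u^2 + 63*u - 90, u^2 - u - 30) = u - 6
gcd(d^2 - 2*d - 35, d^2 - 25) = d + 5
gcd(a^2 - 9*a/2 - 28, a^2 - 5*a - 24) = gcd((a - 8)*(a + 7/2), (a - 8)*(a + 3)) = a - 8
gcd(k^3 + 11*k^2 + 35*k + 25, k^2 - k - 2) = k + 1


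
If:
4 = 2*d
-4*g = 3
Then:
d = 2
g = -3/4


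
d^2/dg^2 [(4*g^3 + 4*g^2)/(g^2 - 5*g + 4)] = 16*(13*g^3 - 36*g^2 + 24*g + 8)/(g^6 - 15*g^5 + 87*g^4 - 245*g^3 + 348*g^2 - 240*g + 64)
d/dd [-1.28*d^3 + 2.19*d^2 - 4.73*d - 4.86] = -3.84*d^2 + 4.38*d - 4.73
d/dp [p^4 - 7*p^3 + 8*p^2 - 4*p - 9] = 4*p^3 - 21*p^2 + 16*p - 4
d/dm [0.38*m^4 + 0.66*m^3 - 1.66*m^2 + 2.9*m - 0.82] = 1.52*m^3 + 1.98*m^2 - 3.32*m + 2.9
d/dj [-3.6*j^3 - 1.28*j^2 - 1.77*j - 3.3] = -10.8*j^2 - 2.56*j - 1.77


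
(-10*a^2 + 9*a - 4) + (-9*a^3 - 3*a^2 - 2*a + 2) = -9*a^3 - 13*a^2 + 7*a - 2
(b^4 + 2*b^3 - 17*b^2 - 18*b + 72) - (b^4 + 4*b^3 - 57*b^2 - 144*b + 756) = -2*b^3 + 40*b^2 + 126*b - 684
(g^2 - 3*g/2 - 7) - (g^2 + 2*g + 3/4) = -7*g/2 - 31/4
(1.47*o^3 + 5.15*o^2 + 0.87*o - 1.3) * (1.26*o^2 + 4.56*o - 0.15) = 1.8522*o^5 + 13.1922*o^4 + 24.3597*o^3 + 1.5567*o^2 - 6.0585*o + 0.195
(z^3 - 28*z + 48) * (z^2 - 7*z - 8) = z^5 - 7*z^4 - 36*z^3 + 244*z^2 - 112*z - 384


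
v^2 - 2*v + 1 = (v - 1)^2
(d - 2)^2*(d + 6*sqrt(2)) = d^3 - 4*d^2 + 6*sqrt(2)*d^2 - 24*sqrt(2)*d + 4*d + 24*sqrt(2)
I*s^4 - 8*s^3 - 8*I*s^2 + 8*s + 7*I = (s + 1)*(s + I)*(s + 7*I)*(I*s - I)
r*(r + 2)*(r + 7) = r^3 + 9*r^2 + 14*r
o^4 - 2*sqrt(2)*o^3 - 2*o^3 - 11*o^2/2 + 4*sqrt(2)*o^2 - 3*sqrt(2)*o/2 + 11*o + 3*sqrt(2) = (o - 2)*(o - 3*sqrt(2))*(o + sqrt(2)/2)^2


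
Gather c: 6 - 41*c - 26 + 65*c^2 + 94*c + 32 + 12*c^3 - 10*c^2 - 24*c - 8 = 12*c^3 + 55*c^2 + 29*c + 4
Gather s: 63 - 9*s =63 - 9*s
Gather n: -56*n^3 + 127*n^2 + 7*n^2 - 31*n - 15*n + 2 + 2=-56*n^3 + 134*n^2 - 46*n + 4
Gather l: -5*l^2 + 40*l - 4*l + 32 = -5*l^2 + 36*l + 32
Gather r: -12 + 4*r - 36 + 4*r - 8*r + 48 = 0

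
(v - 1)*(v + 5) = v^2 + 4*v - 5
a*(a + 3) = a^2 + 3*a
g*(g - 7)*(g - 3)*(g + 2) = g^4 - 8*g^3 + g^2 + 42*g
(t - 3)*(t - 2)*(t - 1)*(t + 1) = t^4 - 5*t^3 + 5*t^2 + 5*t - 6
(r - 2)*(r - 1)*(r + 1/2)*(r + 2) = r^4 - r^3/2 - 9*r^2/2 + 2*r + 2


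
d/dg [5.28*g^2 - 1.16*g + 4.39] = 10.56*g - 1.16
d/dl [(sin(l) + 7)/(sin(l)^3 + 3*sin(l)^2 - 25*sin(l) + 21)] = 2*(2 - sin(l))*cos(l)/((sin(l) - 3)^2*(sin(l) - 1)^2)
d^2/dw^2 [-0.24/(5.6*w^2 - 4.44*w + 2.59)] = (15.0528*w^2 - 11.93472*w - 0.24*(11.2*w - 4.44)*(22.4*w - 8.88) + 6.96192)/(5.6*w^2 - 4.44*w + 2.59)^3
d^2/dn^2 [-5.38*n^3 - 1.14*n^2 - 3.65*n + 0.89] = -32.28*n - 2.28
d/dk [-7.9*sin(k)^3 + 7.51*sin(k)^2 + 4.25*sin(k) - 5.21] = (-23.7*sin(k)^2 + 15.02*sin(k) + 4.25)*cos(k)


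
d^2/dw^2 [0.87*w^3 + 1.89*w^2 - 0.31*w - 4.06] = 5.22*w + 3.78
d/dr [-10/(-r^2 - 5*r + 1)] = 10*(-2*r - 5)/(r^2 + 5*r - 1)^2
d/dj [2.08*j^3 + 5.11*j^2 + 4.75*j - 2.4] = 6.24*j^2 + 10.22*j + 4.75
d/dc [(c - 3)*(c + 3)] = 2*c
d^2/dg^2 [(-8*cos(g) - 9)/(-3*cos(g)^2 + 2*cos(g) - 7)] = 4*(324*(1 - cos(2*g))^2*cos(g) + 186*(1 - cos(2*g))^2 + 1657*cos(g) - 350*cos(2*g) - 369*cos(3*g) - 72*cos(5*g) - 930)/(4*cos(g) - 3*cos(2*g) - 17)^3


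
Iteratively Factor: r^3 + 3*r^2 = (r + 3)*(r^2) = r*(r + 3)*(r)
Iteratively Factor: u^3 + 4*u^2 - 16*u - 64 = (u - 4)*(u^2 + 8*u + 16) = (u - 4)*(u + 4)*(u + 4)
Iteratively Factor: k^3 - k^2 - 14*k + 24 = (k - 3)*(k^2 + 2*k - 8) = (k - 3)*(k + 4)*(k - 2)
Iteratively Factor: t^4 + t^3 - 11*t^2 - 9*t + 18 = (t - 3)*(t^3 + 4*t^2 + t - 6) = (t - 3)*(t + 2)*(t^2 + 2*t - 3) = (t - 3)*(t + 2)*(t + 3)*(t - 1)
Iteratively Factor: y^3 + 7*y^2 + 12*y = (y)*(y^2 + 7*y + 12) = y*(y + 3)*(y + 4)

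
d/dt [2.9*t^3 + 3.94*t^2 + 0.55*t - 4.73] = 8.7*t^2 + 7.88*t + 0.55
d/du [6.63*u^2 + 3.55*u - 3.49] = 13.26*u + 3.55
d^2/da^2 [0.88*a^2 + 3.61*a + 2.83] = 1.76000000000000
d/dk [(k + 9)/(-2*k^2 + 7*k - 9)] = (-2*k^2 + 7*k + (k + 9)*(4*k - 7) - 9)/(2*k^2 - 7*k + 9)^2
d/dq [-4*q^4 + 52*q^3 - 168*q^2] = 4*q*(-4*q^2 + 39*q - 84)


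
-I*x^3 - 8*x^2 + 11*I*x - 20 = (x - 5*I)*(x - 4*I)*(-I*x + 1)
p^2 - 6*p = p*(p - 6)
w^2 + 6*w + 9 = (w + 3)^2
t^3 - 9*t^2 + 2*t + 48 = (t - 8)*(t - 3)*(t + 2)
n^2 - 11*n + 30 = (n - 6)*(n - 5)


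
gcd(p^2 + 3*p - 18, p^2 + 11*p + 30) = p + 6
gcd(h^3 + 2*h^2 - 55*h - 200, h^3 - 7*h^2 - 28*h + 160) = h^2 - 3*h - 40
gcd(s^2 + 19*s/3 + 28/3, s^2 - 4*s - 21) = 1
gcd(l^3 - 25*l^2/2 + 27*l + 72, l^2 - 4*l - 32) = l - 8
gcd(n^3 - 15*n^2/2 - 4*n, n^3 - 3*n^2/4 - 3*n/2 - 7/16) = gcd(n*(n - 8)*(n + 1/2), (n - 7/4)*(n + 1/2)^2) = n + 1/2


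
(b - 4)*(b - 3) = b^2 - 7*b + 12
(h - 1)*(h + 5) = h^2 + 4*h - 5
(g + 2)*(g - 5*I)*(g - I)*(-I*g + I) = -I*g^4 - 6*g^3 - I*g^3 - 6*g^2 + 7*I*g^2 + 12*g + 5*I*g - 10*I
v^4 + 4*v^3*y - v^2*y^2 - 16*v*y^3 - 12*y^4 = (v - 2*y)*(v + y)*(v + 2*y)*(v + 3*y)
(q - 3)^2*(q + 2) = q^3 - 4*q^2 - 3*q + 18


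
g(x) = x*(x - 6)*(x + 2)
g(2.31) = -36.74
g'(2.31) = -14.47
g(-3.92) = -74.66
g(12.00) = 1008.00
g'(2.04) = -15.84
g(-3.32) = -40.84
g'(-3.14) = 42.70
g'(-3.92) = 65.46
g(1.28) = -19.82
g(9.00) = 297.00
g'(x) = x*(x - 6) + x*(x + 2) + (x - 6)*(x + 2) = 3*x^2 - 8*x - 12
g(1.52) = -23.97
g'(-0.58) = -6.35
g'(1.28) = -17.32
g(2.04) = -32.64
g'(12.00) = 324.00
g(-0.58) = 5.42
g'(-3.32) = 47.63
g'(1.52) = -17.23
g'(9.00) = 159.00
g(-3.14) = -32.72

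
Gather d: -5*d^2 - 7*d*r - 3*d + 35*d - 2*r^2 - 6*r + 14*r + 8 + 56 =-5*d^2 + d*(32 - 7*r) - 2*r^2 + 8*r + 64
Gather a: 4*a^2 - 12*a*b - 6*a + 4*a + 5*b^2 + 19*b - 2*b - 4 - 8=4*a^2 + a*(-12*b - 2) + 5*b^2 + 17*b - 12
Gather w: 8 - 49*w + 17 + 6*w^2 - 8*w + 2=6*w^2 - 57*w + 27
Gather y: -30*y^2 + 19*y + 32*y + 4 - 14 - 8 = -30*y^2 + 51*y - 18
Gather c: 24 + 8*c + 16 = 8*c + 40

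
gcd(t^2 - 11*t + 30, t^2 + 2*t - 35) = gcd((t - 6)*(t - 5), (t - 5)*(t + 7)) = t - 5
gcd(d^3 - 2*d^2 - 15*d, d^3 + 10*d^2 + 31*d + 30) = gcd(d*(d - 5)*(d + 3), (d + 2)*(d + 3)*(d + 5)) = d + 3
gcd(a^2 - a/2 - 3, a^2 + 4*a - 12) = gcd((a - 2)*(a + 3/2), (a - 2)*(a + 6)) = a - 2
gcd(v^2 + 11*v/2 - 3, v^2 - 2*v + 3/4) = v - 1/2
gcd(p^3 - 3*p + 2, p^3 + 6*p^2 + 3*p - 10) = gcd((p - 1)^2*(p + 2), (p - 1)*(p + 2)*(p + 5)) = p^2 + p - 2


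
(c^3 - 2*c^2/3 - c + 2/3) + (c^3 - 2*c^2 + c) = 2*c^3 - 8*c^2/3 + 2/3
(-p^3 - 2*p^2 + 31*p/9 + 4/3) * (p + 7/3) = -p^4 - 13*p^3/3 - 11*p^2/9 + 253*p/27 + 28/9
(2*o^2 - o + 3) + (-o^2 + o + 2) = o^2 + 5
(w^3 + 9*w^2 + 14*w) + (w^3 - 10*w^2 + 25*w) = 2*w^3 - w^2 + 39*w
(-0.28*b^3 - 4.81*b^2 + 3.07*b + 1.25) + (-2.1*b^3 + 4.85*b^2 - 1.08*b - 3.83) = -2.38*b^3 + 0.04*b^2 + 1.99*b - 2.58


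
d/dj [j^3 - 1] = 3*j^2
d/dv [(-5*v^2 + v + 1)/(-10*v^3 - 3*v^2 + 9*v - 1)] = 2*(-25*v^4 + 10*v^3 - 6*v^2 + 8*v - 5)/(100*v^6 + 60*v^5 - 171*v^4 - 34*v^3 + 87*v^2 - 18*v + 1)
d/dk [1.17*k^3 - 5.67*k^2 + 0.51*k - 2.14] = 3.51*k^2 - 11.34*k + 0.51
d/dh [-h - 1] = -1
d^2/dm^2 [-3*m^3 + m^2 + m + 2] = 2 - 18*m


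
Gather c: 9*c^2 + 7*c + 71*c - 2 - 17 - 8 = 9*c^2 + 78*c - 27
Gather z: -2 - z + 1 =-z - 1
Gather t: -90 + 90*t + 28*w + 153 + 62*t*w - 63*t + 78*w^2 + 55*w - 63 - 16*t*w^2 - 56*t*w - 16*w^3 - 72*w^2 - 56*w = t*(-16*w^2 + 6*w + 27) - 16*w^3 + 6*w^2 + 27*w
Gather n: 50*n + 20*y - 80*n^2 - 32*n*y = -80*n^2 + n*(50 - 32*y) + 20*y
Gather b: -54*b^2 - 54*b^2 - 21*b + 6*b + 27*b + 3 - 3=-108*b^2 + 12*b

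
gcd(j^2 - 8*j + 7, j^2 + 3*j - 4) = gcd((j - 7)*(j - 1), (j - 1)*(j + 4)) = j - 1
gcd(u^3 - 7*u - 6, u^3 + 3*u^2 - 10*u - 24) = u^2 - u - 6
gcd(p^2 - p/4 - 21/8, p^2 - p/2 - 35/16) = p - 7/4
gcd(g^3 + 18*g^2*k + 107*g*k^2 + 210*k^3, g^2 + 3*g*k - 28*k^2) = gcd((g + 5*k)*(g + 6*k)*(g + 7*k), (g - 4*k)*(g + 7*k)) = g + 7*k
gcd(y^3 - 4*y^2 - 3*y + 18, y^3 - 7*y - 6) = y^2 - y - 6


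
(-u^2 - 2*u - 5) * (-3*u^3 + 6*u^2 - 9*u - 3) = 3*u^5 + 12*u^3 - 9*u^2 + 51*u + 15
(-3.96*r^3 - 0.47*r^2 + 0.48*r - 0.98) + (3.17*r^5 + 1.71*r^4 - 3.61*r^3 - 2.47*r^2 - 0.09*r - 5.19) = 3.17*r^5 + 1.71*r^4 - 7.57*r^3 - 2.94*r^2 + 0.39*r - 6.17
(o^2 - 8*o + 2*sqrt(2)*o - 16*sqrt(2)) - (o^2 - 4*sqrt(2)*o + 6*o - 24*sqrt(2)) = -14*o + 6*sqrt(2)*o + 8*sqrt(2)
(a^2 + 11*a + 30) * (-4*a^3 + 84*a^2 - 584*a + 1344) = -4*a^5 + 40*a^4 + 220*a^3 - 2560*a^2 - 2736*a + 40320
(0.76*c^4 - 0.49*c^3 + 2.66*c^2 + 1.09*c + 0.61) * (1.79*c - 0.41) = 1.3604*c^5 - 1.1887*c^4 + 4.9623*c^3 + 0.8605*c^2 + 0.645*c - 0.2501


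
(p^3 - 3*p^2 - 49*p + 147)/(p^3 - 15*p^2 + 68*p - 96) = (p^2 - 49)/(p^2 - 12*p + 32)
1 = 1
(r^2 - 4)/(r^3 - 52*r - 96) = (r - 2)/(r^2 - 2*r - 48)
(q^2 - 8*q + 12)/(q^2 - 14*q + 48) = (q - 2)/(q - 8)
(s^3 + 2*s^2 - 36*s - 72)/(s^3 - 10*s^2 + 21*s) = (s^3 + 2*s^2 - 36*s - 72)/(s*(s^2 - 10*s + 21))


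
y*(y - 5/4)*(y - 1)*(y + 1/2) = y^4 - 7*y^3/4 + y^2/8 + 5*y/8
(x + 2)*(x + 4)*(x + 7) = x^3 + 13*x^2 + 50*x + 56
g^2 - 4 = (g - 2)*(g + 2)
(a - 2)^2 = a^2 - 4*a + 4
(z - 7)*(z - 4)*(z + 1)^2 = z^4 - 9*z^3 + 7*z^2 + 45*z + 28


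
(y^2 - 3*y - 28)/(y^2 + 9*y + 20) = (y - 7)/(y + 5)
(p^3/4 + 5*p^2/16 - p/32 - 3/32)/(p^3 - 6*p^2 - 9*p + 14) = (8*p^3 + 10*p^2 - p - 3)/(32*(p^3 - 6*p^2 - 9*p + 14))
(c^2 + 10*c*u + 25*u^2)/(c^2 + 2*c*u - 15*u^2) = (-c - 5*u)/(-c + 3*u)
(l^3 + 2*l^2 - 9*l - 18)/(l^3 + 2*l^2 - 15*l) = (l^2 + 5*l + 6)/(l*(l + 5))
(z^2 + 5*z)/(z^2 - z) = (z + 5)/(z - 1)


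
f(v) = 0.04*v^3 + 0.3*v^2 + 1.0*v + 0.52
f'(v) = 0.12*v^2 + 0.6*v + 1.0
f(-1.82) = -0.55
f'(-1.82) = 0.31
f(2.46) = 5.39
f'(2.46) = 3.20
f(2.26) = 4.77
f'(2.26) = 2.97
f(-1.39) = -0.40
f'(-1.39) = 0.40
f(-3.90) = -1.19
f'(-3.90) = 0.49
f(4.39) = 14.08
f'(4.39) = 5.95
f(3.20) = 8.10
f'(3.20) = 4.15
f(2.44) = 5.33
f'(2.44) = 3.18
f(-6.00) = -3.32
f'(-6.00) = 1.72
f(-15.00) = -81.98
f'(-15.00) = 19.00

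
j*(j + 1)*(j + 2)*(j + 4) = j^4 + 7*j^3 + 14*j^2 + 8*j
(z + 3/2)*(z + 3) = z^2 + 9*z/2 + 9/2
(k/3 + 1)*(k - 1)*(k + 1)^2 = k^4/3 + 4*k^3/3 + 2*k^2/3 - 4*k/3 - 1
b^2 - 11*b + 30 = (b - 6)*(b - 5)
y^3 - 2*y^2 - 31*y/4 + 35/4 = (y - 7/2)*(y - 1)*(y + 5/2)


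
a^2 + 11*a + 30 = (a + 5)*(a + 6)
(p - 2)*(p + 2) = p^2 - 4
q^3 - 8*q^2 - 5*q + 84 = (q - 7)*(q - 4)*(q + 3)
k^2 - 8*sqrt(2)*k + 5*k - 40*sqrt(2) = (k + 5)*(k - 8*sqrt(2))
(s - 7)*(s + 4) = s^2 - 3*s - 28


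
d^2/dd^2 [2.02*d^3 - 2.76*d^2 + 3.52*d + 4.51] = 12.12*d - 5.52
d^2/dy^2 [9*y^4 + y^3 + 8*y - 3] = 6*y*(18*y + 1)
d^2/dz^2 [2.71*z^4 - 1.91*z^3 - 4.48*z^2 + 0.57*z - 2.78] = 32.52*z^2 - 11.46*z - 8.96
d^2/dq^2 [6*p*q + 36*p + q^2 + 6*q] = 2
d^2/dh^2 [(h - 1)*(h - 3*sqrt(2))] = 2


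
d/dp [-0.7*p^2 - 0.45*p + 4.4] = -1.4*p - 0.45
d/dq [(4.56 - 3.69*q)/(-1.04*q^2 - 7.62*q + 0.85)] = (-3.8376*q^2 + 9.4848*q + 31.6107)/(1.0816*q^4 + 15.8496*q^3 + 56.2964*q^2 - 12.954*q + 0.7225)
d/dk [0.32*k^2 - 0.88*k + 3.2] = 0.64*k - 0.88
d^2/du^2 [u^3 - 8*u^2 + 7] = 6*u - 16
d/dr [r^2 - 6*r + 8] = 2*r - 6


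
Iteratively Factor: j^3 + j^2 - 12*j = (j - 3)*(j^2 + 4*j) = j*(j - 3)*(j + 4)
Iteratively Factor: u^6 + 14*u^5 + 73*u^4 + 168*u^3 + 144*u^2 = (u)*(u^5 + 14*u^4 + 73*u^3 + 168*u^2 + 144*u) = u*(u + 4)*(u^4 + 10*u^3 + 33*u^2 + 36*u) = u*(u + 4)^2*(u^3 + 6*u^2 + 9*u) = u^2*(u + 4)^2*(u^2 + 6*u + 9) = u^2*(u + 3)*(u + 4)^2*(u + 3)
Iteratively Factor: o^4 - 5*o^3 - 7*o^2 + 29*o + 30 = (o + 1)*(o^3 - 6*o^2 - o + 30) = (o + 1)*(o + 2)*(o^2 - 8*o + 15) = (o - 3)*(o + 1)*(o + 2)*(o - 5)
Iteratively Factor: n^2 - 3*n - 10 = (n - 5)*(n + 2)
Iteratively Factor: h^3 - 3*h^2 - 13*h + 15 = (h + 3)*(h^2 - 6*h + 5) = (h - 1)*(h + 3)*(h - 5)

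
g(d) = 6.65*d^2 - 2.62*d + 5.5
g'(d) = 13.3*d - 2.62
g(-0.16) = 6.09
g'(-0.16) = -4.75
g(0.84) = 7.99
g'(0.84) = 8.55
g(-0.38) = 7.46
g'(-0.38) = -7.67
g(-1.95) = 35.90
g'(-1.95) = -28.56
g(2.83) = 51.34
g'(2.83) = 35.02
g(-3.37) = 89.85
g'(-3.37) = -47.44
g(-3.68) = 105.20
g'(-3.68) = -51.56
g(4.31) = 117.74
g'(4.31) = 54.70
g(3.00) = 57.49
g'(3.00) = 37.28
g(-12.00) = 994.54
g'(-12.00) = -162.22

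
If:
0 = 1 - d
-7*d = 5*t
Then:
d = 1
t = -7/5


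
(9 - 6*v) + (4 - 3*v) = 13 - 9*v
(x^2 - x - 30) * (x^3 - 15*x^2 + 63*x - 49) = x^5 - 16*x^4 + 48*x^3 + 338*x^2 - 1841*x + 1470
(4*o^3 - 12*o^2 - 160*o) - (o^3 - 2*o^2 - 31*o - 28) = 3*o^3 - 10*o^2 - 129*o + 28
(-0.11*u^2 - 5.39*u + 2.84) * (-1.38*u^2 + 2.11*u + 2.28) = 0.1518*u^4 + 7.2061*u^3 - 15.5429*u^2 - 6.2968*u + 6.4752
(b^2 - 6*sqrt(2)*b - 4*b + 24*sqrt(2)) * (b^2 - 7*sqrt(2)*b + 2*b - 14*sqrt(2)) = b^4 - 13*sqrt(2)*b^3 - 2*b^3 + 26*sqrt(2)*b^2 + 76*b^2 - 168*b + 104*sqrt(2)*b - 672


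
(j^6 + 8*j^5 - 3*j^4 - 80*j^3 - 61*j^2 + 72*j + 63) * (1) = j^6 + 8*j^5 - 3*j^4 - 80*j^3 - 61*j^2 + 72*j + 63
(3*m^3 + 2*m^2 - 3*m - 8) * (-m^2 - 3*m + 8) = -3*m^5 - 11*m^4 + 21*m^3 + 33*m^2 - 64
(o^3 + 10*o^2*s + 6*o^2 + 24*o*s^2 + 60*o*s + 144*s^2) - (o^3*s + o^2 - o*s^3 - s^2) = -o^3*s + o^3 + 10*o^2*s + 5*o^2 + o*s^3 + 24*o*s^2 + 60*o*s + 145*s^2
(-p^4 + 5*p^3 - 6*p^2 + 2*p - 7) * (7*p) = -7*p^5 + 35*p^4 - 42*p^3 + 14*p^2 - 49*p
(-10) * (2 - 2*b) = 20*b - 20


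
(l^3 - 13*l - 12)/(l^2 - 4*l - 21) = (l^2 - 3*l - 4)/(l - 7)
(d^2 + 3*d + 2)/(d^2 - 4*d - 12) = (d + 1)/(d - 6)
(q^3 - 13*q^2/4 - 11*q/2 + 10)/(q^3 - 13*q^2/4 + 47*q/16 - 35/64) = 16*(q^2 - 2*q - 8)/(16*q^2 - 32*q + 7)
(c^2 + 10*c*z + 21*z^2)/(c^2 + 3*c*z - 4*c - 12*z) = (c + 7*z)/(c - 4)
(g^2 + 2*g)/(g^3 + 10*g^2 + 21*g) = (g + 2)/(g^2 + 10*g + 21)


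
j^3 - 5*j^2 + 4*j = j*(j - 4)*(j - 1)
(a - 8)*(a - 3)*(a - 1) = a^3 - 12*a^2 + 35*a - 24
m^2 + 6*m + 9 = (m + 3)^2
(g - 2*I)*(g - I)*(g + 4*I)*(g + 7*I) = g^4 + 8*I*g^3 + 3*g^2 + 62*I*g + 56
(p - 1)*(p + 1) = p^2 - 1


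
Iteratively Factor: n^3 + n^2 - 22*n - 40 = (n - 5)*(n^2 + 6*n + 8) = (n - 5)*(n + 2)*(n + 4)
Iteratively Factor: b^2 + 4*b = (b + 4)*(b)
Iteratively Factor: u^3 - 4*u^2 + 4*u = (u - 2)*(u^2 - 2*u) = u*(u - 2)*(u - 2)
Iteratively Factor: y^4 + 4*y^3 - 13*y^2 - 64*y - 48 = (y + 3)*(y^3 + y^2 - 16*y - 16) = (y + 1)*(y + 3)*(y^2 - 16) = (y + 1)*(y + 3)*(y + 4)*(y - 4)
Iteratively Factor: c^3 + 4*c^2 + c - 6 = (c + 2)*(c^2 + 2*c - 3) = (c - 1)*(c + 2)*(c + 3)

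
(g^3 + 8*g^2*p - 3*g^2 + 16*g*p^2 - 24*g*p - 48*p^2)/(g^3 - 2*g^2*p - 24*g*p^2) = (-g^2 - 4*g*p + 3*g + 12*p)/(g*(-g + 6*p))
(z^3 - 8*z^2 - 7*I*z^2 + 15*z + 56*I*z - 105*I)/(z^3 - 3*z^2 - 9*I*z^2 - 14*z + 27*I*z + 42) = (z - 5)/(z - 2*I)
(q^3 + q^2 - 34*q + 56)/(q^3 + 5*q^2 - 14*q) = (q - 4)/q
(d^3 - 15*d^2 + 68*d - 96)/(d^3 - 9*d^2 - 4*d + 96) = (d - 3)/(d + 3)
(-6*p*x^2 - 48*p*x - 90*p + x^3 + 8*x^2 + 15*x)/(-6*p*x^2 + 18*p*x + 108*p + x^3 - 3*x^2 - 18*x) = (x + 5)/(x - 6)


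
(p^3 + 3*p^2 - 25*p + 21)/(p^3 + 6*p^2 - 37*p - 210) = (p^2 - 4*p + 3)/(p^2 - p - 30)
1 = 1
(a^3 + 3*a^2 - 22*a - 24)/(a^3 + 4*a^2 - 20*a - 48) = (a + 1)/(a + 2)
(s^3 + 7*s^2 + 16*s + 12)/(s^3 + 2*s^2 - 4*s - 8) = (s + 3)/(s - 2)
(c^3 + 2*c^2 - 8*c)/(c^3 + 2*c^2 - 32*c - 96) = c*(c - 2)/(c^2 - 2*c - 24)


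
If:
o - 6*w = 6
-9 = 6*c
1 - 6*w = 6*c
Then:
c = -3/2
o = 16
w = 5/3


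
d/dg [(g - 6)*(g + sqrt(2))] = 2*g - 6 + sqrt(2)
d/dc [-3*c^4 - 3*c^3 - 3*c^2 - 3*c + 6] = -12*c^3 - 9*c^2 - 6*c - 3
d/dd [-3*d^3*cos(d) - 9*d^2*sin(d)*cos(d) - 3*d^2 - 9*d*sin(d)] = 3*d^3*sin(d) - 9*d^2*cos(d) - 9*d^2*cos(2*d) - 9*d*sin(2*d) - 9*d*cos(d) - 6*d - 9*sin(d)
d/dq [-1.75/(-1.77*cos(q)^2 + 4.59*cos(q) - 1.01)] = (6.195*cos(q) - 8.0325)*sin(q)/(1.77*cos(q)^2 - 4.59*cos(q) + 1.01)^2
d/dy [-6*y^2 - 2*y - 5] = -12*y - 2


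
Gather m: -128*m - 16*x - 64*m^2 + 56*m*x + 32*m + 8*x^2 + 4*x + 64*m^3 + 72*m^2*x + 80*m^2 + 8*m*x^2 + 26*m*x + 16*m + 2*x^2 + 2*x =64*m^3 + m^2*(72*x + 16) + m*(8*x^2 + 82*x - 80) + 10*x^2 - 10*x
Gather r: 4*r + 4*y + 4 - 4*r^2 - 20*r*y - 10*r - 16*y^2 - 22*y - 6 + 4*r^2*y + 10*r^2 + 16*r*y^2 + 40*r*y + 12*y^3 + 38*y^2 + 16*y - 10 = r^2*(4*y + 6) + r*(16*y^2 + 20*y - 6) + 12*y^3 + 22*y^2 - 2*y - 12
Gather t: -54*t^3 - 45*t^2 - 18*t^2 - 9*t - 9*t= -54*t^3 - 63*t^2 - 18*t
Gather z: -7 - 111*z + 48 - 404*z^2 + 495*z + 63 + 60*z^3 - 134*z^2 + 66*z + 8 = 60*z^3 - 538*z^2 + 450*z + 112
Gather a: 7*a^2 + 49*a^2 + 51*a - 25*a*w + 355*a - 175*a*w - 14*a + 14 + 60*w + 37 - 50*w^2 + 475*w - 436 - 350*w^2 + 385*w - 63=56*a^2 + a*(392 - 200*w) - 400*w^2 + 920*w - 448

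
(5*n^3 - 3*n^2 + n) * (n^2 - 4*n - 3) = 5*n^5 - 23*n^4 - 2*n^3 + 5*n^2 - 3*n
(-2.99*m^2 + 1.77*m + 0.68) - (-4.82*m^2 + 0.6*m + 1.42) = 1.83*m^2 + 1.17*m - 0.74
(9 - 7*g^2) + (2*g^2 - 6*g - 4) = -5*g^2 - 6*g + 5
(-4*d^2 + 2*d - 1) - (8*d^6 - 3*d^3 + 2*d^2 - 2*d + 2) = -8*d^6 + 3*d^3 - 6*d^2 + 4*d - 3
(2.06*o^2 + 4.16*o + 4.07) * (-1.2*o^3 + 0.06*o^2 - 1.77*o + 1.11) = -2.472*o^5 - 4.8684*o^4 - 8.2806*o^3 - 4.8324*o^2 - 2.5863*o + 4.5177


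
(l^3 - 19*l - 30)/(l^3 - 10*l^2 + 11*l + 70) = (l + 3)/(l - 7)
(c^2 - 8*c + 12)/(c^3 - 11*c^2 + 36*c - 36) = 1/(c - 3)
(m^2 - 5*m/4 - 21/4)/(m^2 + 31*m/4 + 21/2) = (m - 3)/(m + 6)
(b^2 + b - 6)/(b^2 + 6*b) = (b^2 + b - 6)/(b*(b + 6))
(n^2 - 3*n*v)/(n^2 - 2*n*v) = (n - 3*v)/(n - 2*v)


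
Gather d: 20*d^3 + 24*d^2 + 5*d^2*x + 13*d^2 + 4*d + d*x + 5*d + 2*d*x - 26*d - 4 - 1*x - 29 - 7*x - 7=20*d^3 + d^2*(5*x + 37) + d*(3*x - 17) - 8*x - 40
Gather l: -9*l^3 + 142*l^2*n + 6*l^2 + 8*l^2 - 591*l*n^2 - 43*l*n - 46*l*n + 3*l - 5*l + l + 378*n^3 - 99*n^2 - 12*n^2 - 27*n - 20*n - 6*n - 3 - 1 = -9*l^3 + l^2*(142*n + 14) + l*(-591*n^2 - 89*n - 1) + 378*n^3 - 111*n^2 - 53*n - 4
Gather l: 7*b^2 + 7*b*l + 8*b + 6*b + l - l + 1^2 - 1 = 7*b^2 + 7*b*l + 14*b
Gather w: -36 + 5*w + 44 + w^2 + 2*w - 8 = w^2 + 7*w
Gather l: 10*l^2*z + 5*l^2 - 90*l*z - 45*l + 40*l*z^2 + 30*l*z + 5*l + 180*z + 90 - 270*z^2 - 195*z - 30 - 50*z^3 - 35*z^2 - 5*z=l^2*(10*z + 5) + l*(40*z^2 - 60*z - 40) - 50*z^3 - 305*z^2 - 20*z + 60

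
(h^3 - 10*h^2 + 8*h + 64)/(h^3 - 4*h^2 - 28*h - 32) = (h - 4)/(h + 2)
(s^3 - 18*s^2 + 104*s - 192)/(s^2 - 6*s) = s - 12 + 32/s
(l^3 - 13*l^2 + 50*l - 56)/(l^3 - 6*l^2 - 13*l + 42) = (l - 4)/(l + 3)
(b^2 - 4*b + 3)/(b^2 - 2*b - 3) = (b - 1)/(b + 1)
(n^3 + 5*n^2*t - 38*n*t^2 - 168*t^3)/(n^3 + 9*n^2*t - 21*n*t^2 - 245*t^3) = (-n^2 + 2*n*t + 24*t^2)/(-n^2 - 2*n*t + 35*t^2)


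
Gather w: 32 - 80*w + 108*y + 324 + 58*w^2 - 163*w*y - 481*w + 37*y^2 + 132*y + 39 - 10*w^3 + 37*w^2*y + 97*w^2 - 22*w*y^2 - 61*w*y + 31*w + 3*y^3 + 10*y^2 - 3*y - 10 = -10*w^3 + w^2*(37*y + 155) + w*(-22*y^2 - 224*y - 530) + 3*y^3 + 47*y^2 + 237*y + 385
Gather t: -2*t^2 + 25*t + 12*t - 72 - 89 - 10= -2*t^2 + 37*t - 171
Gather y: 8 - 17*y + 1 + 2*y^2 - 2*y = 2*y^2 - 19*y + 9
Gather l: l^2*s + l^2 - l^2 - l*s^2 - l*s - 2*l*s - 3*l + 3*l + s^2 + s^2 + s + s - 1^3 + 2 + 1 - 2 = l^2*s + l*(-s^2 - 3*s) + 2*s^2 + 2*s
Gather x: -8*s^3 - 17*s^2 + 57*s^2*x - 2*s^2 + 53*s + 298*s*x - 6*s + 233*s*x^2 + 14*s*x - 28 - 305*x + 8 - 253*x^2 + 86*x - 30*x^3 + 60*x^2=-8*s^3 - 19*s^2 + 47*s - 30*x^3 + x^2*(233*s - 193) + x*(57*s^2 + 312*s - 219) - 20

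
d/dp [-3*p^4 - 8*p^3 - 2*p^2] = 4*p*(-3*p^2 - 6*p - 1)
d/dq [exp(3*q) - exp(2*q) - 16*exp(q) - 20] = (3*exp(2*q) - 2*exp(q) - 16)*exp(q)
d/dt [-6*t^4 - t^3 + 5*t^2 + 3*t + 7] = -24*t^3 - 3*t^2 + 10*t + 3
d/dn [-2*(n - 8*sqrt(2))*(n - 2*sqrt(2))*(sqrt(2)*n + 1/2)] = -6*sqrt(2)*n^2 + 78*n - 54*sqrt(2)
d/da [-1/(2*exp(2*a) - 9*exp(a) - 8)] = (4*exp(a) - 9)*exp(a)/(-2*exp(2*a) + 9*exp(a) + 8)^2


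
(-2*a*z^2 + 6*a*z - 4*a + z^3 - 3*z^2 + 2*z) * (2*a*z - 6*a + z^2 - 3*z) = -4*a^2*z^3 + 24*a^2*z^2 - 44*a^2*z + 24*a^2 + z^5 - 6*z^4 + 11*z^3 - 6*z^2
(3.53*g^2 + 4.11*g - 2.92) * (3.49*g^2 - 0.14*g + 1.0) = 12.3197*g^4 + 13.8497*g^3 - 7.2362*g^2 + 4.5188*g - 2.92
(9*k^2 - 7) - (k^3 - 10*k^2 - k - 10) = -k^3 + 19*k^2 + k + 3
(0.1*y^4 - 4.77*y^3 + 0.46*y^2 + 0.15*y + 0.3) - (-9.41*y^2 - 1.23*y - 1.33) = 0.1*y^4 - 4.77*y^3 + 9.87*y^2 + 1.38*y + 1.63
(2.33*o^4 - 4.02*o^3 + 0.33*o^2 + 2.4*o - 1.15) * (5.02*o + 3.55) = 11.6966*o^5 - 11.9089*o^4 - 12.6144*o^3 + 13.2195*o^2 + 2.747*o - 4.0825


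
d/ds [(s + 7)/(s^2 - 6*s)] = (-s^2 - 14*s + 42)/(s^2*(s^2 - 12*s + 36))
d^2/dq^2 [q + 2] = 0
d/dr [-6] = 0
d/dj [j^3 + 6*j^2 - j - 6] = 3*j^2 + 12*j - 1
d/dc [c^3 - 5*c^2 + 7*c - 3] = 3*c^2 - 10*c + 7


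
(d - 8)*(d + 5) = d^2 - 3*d - 40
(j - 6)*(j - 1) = j^2 - 7*j + 6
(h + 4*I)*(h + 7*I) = h^2 + 11*I*h - 28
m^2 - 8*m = m*(m - 8)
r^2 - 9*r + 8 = (r - 8)*(r - 1)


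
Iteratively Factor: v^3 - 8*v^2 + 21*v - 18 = (v - 2)*(v^2 - 6*v + 9) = (v - 3)*(v - 2)*(v - 3)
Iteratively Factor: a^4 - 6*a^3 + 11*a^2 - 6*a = (a)*(a^3 - 6*a^2 + 11*a - 6) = a*(a - 2)*(a^2 - 4*a + 3) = a*(a - 2)*(a - 1)*(a - 3)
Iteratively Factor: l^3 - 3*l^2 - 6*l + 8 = (l - 4)*(l^2 + l - 2) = (l - 4)*(l + 2)*(l - 1)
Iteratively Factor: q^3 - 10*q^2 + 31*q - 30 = (q - 5)*(q^2 - 5*q + 6) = (q - 5)*(q - 2)*(q - 3)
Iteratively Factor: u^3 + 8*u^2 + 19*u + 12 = (u + 3)*(u^2 + 5*u + 4) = (u + 1)*(u + 3)*(u + 4)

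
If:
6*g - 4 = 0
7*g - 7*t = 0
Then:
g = 2/3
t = 2/3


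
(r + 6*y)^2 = r^2 + 12*r*y + 36*y^2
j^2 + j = j*(j + 1)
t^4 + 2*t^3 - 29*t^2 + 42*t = t*(t - 3)*(t - 2)*(t + 7)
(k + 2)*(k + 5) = k^2 + 7*k + 10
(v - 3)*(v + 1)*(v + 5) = v^3 + 3*v^2 - 13*v - 15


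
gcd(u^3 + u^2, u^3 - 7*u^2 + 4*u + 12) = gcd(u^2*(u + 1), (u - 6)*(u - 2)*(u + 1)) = u + 1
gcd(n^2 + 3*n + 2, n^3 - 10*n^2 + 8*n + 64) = n + 2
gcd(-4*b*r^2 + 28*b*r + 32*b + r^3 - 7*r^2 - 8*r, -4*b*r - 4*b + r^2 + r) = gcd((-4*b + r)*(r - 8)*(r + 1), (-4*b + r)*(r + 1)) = -4*b*r - 4*b + r^2 + r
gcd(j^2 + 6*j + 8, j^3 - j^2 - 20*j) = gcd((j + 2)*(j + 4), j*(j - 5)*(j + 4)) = j + 4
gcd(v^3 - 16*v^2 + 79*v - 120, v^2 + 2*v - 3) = 1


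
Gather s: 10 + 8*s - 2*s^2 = -2*s^2 + 8*s + 10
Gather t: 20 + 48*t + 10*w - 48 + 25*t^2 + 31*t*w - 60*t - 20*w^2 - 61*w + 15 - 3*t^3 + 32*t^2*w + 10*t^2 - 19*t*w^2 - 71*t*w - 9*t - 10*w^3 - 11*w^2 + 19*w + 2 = -3*t^3 + t^2*(32*w + 35) + t*(-19*w^2 - 40*w - 21) - 10*w^3 - 31*w^2 - 32*w - 11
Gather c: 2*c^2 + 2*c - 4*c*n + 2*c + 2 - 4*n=2*c^2 + c*(4 - 4*n) - 4*n + 2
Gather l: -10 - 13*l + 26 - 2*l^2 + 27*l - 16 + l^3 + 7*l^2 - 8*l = l^3 + 5*l^2 + 6*l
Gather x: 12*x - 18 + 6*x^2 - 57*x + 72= 6*x^2 - 45*x + 54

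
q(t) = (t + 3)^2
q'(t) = 2*t + 6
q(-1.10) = 3.61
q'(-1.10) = 3.80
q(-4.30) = 1.69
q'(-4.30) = -2.60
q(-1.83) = 1.37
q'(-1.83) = 2.34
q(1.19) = 17.56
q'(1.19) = 8.38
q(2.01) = 25.10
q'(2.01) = 10.02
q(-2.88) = 0.01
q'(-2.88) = 0.24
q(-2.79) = 0.04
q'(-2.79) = 0.42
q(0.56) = 12.67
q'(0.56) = 7.12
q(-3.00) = 0.00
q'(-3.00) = 0.00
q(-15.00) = 144.00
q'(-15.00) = -24.00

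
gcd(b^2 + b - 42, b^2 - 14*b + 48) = b - 6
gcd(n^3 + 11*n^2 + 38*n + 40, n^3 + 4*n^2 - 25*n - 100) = n^2 + 9*n + 20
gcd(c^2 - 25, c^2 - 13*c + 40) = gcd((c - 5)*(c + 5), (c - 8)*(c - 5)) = c - 5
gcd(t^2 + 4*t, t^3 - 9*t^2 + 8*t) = t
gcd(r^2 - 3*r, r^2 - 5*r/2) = r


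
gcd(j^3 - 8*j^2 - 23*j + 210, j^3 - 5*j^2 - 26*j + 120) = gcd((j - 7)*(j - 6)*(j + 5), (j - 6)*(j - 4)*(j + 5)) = j^2 - j - 30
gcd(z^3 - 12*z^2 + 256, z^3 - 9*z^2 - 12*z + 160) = z^2 - 4*z - 32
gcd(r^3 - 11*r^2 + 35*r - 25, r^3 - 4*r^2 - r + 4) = r - 1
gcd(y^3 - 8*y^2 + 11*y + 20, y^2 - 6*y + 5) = y - 5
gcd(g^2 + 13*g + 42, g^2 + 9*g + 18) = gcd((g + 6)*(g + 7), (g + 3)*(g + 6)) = g + 6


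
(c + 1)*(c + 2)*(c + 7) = c^3 + 10*c^2 + 23*c + 14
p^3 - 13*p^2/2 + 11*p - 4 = (p - 4)*(p - 2)*(p - 1/2)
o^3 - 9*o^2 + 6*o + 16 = (o - 8)*(o - 2)*(o + 1)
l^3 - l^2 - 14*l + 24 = (l - 3)*(l - 2)*(l + 4)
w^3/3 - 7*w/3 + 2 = (w/3 + 1)*(w - 2)*(w - 1)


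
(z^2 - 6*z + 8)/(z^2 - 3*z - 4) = (z - 2)/(z + 1)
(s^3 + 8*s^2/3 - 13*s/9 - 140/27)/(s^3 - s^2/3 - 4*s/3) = (s^2 + 4*s + 35/9)/(s*(s + 1))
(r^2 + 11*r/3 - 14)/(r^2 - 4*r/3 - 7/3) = (r + 6)/(r + 1)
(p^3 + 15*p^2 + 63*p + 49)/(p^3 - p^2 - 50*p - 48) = (p^2 + 14*p + 49)/(p^2 - 2*p - 48)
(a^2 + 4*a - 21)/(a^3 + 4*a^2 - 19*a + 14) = (a - 3)/(a^2 - 3*a + 2)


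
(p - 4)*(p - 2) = p^2 - 6*p + 8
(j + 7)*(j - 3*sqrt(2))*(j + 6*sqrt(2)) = j^3 + 3*sqrt(2)*j^2 + 7*j^2 - 36*j + 21*sqrt(2)*j - 252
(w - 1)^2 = w^2 - 2*w + 1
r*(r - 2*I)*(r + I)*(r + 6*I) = r^4 + 5*I*r^3 + 8*r^2 + 12*I*r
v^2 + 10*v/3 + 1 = (v + 1/3)*(v + 3)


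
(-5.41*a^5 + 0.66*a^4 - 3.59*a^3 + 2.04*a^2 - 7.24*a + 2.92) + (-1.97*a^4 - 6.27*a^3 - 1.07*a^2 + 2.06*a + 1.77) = -5.41*a^5 - 1.31*a^4 - 9.86*a^3 + 0.97*a^2 - 5.18*a + 4.69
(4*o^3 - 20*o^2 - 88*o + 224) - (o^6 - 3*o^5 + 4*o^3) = -o^6 + 3*o^5 - 20*o^2 - 88*o + 224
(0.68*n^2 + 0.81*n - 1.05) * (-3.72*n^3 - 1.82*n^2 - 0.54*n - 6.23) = -2.5296*n^5 - 4.2508*n^4 + 2.0646*n^3 - 2.7628*n^2 - 4.4793*n + 6.5415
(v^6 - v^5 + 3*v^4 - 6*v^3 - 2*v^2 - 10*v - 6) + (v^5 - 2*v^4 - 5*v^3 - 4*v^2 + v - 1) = v^6 + v^4 - 11*v^3 - 6*v^2 - 9*v - 7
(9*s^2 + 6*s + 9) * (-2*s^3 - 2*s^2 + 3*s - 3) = -18*s^5 - 30*s^4 - 3*s^3 - 27*s^2 + 9*s - 27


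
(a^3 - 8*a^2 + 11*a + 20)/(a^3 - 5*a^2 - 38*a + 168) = (a^2 - 4*a - 5)/(a^2 - a - 42)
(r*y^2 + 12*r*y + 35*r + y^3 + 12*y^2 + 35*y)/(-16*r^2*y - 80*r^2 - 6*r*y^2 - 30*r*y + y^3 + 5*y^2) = (r*y + 7*r + y^2 + 7*y)/(-16*r^2 - 6*r*y + y^2)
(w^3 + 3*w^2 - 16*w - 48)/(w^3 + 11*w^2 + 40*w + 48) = (w - 4)/(w + 4)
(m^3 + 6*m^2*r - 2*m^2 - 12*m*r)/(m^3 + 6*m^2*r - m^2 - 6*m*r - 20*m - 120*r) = m*(m - 2)/(m^2 - m - 20)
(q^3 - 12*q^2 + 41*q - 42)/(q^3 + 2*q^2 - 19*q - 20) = (q^3 - 12*q^2 + 41*q - 42)/(q^3 + 2*q^2 - 19*q - 20)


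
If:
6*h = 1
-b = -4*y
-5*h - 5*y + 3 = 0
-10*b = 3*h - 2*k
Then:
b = 26/15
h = 1/6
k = 107/12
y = 13/30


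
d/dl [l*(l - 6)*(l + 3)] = 3*l^2 - 6*l - 18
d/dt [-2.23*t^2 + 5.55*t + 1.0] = 5.55 - 4.46*t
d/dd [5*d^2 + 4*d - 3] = 10*d + 4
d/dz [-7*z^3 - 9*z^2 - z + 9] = -21*z^2 - 18*z - 1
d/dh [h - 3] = 1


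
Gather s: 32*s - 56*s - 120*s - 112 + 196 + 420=504 - 144*s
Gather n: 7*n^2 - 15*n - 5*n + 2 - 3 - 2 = 7*n^2 - 20*n - 3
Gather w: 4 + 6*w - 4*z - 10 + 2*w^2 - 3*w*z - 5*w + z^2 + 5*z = 2*w^2 + w*(1 - 3*z) + z^2 + z - 6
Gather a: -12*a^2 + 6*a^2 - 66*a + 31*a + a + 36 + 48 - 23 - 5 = -6*a^2 - 34*a + 56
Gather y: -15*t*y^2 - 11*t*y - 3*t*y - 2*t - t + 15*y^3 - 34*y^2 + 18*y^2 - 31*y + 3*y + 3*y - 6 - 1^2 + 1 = -3*t + 15*y^3 + y^2*(-15*t - 16) + y*(-14*t - 25) - 6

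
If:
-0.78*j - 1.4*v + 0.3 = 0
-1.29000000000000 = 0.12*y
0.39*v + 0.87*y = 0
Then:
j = -42.66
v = 23.98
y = -10.75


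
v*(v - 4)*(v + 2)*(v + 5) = v^4 + 3*v^3 - 18*v^2 - 40*v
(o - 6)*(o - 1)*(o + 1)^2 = o^4 - 5*o^3 - 7*o^2 + 5*o + 6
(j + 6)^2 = j^2 + 12*j + 36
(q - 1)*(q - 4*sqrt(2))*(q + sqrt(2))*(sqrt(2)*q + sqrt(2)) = sqrt(2)*q^4 - 6*q^3 - 9*sqrt(2)*q^2 + 6*q + 8*sqrt(2)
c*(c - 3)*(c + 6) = c^3 + 3*c^2 - 18*c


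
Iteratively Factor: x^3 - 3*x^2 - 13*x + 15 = (x - 1)*(x^2 - 2*x - 15) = (x - 5)*(x - 1)*(x + 3)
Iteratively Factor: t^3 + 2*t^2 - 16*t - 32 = (t + 4)*(t^2 - 2*t - 8) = (t + 2)*(t + 4)*(t - 4)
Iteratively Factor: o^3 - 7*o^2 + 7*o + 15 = (o + 1)*(o^2 - 8*o + 15) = (o - 5)*(o + 1)*(o - 3)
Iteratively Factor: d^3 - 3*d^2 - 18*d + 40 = (d - 2)*(d^2 - d - 20) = (d - 5)*(d - 2)*(d + 4)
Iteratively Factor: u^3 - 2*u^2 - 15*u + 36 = (u - 3)*(u^2 + u - 12) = (u - 3)^2*(u + 4)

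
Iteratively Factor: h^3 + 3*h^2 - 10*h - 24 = (h + 2)*(h^2 + h - 12) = (h + 2)*(h + 4)*(h - 3)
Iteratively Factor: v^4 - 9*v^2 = (v + 3)*(v^3 - 3*v^2) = v*(v + 3)*(v^2 - 3*v) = v*(v - 3)*(v + 3)*(v)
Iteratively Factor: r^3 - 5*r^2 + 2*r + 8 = (r + 1)*(r^2 - 6*r + 8) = (r - 4)*(r + 1)*(r - 2)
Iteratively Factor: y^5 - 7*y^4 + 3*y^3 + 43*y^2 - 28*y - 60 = (y - 2)*(y^4 - 5*y^3 - 7*y^2 + 29*y + 30) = (y - 2)*(y + 1)*(y^3 - 6*y^2 - y + 30) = (y - 2)*(y + 1)*(y + 2)*(y^2 - 8*y + 15) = (y - 5)*(y - 2)*(y + 1)*(y + 2)*(y - 3)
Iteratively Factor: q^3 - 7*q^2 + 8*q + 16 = (q - 4)*(q^2 - 3*q - 4) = (q - 4)*(q + 1)*(q - 4)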